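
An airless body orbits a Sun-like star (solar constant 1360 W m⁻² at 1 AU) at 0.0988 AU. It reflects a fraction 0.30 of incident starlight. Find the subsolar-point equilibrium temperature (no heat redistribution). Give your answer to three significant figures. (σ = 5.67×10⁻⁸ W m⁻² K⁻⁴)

Flux at 0.0988 AU: S = 1360/0.0988² = 1.39×10⁵ W m⁻².
At the subsolar point the surface absorbs S(1−A) and emits σT⁴ per unit area — no factor of 4, since only the local patch is in balance.
T = [1.39×10⁵ × 0.70 / 5.67×10⁻⁸]^(1/4) = (1.72×10¹²)^(1/4) = 1150 K.

T_ss ≈ 1150 K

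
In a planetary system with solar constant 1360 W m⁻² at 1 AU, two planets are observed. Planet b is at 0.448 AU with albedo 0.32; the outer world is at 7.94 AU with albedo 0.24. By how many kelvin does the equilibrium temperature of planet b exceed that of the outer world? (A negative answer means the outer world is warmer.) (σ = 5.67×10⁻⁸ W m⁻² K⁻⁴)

T_eq = [S₀(1−A)/(4σd²)]^(1/4), so T ∝ (1−A)^(1/4) / √d.
T₁ = [1360×0.68/(4×5.67×10⁻⁸×0.448²)]^(1/4) = 377.54 K.
T₂ = [1360×0.76/(4×5.67×10⁻⁸×7.94²)]^(1/4) = 92.21 K.

ΔT ≈ 285.3 K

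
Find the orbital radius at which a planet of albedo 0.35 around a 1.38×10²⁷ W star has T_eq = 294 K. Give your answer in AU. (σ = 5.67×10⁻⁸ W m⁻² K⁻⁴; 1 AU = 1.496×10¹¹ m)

d ≈ 1.37 AU

From T_eq⁴ = L(1−A)/(16πσd²): d = √[L(1−A)/(16πσT_eq⁴)].
d = √[1.38×10²⁷ × 0.65 / (16π × 5.67×10⁻⁸ × (294)⁴)] = 2.05×10¹¹ m = 1.37 AU.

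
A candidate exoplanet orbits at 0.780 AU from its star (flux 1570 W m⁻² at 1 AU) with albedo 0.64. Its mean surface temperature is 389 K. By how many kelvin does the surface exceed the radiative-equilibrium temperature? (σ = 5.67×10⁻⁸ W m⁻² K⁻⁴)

ΔT ≈ 136.0 K

S = 1570/0.780² = 2581 W m⁻².
T_eq = [S(1−A)/(4σ)]^(1/4) = [2581×0.36/(4×5.67×10⁻⁸)]^(1/4) = 253.0 K.
ΔT = T_surf − T_eq = 389 − 253.0.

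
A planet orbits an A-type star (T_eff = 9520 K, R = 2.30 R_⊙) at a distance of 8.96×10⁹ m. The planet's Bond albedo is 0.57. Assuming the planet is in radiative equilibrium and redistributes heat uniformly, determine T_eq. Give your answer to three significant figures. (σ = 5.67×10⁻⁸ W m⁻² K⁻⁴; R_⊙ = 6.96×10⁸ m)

R_⋆ = 2.30 × 6.96×10⁸ = 1.60×10⁹ m.
L = 4πR_⋆²σT_⋆⁴ = 4π(1.60×10⁹)² × 5.67×10⁻⁸ × (9520)⁴ = 1.50×10²⁸ W.
S = L/(4πd²) = 1.49×10⁷ W m⁻².
Energy balance: absorbed = emitted ⇒ πR²·S(1−A) = 4πR²·σT_eq⁴, so T_eq⁴ = S(1−A)/(4σ).
T_eq = [1.49×10⁷ × 0.43 / (4 × 5.67×10⁻⁸)]^(1/4) = (2.82×10¹³)^(1/4) = 2300 K.

T_eq ≈ 2300 K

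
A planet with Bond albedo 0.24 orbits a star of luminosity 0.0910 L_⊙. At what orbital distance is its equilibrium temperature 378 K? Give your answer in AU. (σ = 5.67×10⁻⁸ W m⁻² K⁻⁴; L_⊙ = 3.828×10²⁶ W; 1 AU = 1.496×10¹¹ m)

L = 0.0910 × 3.828×10²⁶ = 3.48×10²⁵ W.
From T_eq⁴ = L(1−A)/(16πσd²): d = √[L(1−A)/(16πσT_eq⁴)].
d = √[3.48×10²⁵ × 0.76 / (16π × 5.67×10⁻⁸ × (378)⁴)] = 2.13×10¹⁰ m = 0.143 AU.

d ≈ 0.143 AU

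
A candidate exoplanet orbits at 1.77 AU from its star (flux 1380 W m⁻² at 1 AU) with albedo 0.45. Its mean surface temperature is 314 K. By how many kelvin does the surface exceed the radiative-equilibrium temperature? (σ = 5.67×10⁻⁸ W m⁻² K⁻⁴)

ΔT ≈ 133.2 K

S = 1380/1.77² = 440.5 W m⁻².
T_eq = [S(1−A)/(4σ)]^(1/4) = [440.5×0.55/(4×5.67×10⁻⁸)]^(1/4) = 180.8 K.
ΔT = T_surf − T_eq = 314 − 180.8.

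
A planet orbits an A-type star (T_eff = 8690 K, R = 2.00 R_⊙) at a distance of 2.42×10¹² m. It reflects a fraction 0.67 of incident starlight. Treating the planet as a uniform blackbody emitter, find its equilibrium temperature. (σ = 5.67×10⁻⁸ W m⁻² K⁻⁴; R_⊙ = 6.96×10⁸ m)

R_⋆ = 2.00 × 6.96×10⁸ = 1.39×10⁹ m.
L = 4πR_⋆²σT_⋆⁴ = 4π(1.39×10⁹)² × 5.67×10⁻⁸ × (8690)⁴ = 7.87×10²⁷ W.
S = L/(4πd²) = 107 W m⁻².
Energy balance: absorbed = emitted ⇒ πR²·S(1−A) = 4πR²·σT_eq⁴, so T_eq⁴ = S(1−A)/(4σ).
T_eq = [107 × 0.33 / (4 × 5.67×10⁻⁸)]^(1/4) = (1.56×10⁸)^(1/4) = 112 K.

T_eq ≈ 112 K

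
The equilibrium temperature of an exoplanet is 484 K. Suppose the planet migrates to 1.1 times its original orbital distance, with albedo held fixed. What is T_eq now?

T_eq ∝ L^(1/4) · d^(−1/2).
T′ = 484 / 1.1^(1/2) = 461 K.

T_eq ≈ 461 K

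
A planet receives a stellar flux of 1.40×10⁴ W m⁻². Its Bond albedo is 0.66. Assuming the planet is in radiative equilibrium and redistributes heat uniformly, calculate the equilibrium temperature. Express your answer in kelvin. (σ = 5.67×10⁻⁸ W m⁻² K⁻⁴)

T_eq ≈ 381 K

Energy balance: absorbed = emitted ⇒ πR²·S(1−A) = 4πR²·σT_eq⁴, so T_eq⁴ = S(1−A)/(4σ).
T_eq = [1.40×10⁴ × 0.34 / (4 × 5.67×10⁻⁸)]^(1/4) = (2.10×10¹⁰)^(1/4) = 381 K.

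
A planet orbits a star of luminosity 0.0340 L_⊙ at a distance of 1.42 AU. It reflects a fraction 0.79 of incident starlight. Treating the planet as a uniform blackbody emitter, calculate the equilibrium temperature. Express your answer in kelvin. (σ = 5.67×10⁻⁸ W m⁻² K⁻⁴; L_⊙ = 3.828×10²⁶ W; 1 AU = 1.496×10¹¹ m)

d = 1.42 AU = 2.12×10¹¹ m.
L = 0.0340 × 3.828×10²⁶ = 1.30×10²⁵ W.
Flux: S = L/(4πd²) = 1.30×10²⁵/(4π×(2.12×10¹¹)²) = 23.0 W m⁻².
Energy balance: absorbed = emitted ⇒ πR²·S(1−A) = 4πR²·σT_eq⁴, so T_eq⁴ = S(1−A)/(4σ).
T_eq = [23.0 × 0.21 / (4 × 5.67×10⁻⁸)]^(1/4) = (2.13×10⁷)^(1/4) = 67.9 K.

T_eq ≈ 67.9 K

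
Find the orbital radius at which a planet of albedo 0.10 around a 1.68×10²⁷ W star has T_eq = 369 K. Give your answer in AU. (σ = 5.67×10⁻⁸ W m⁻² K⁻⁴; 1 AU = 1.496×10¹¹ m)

d ≈ 1.13 AU

From T_eq⁴ = L(1−A)/(16πσd²): d = √[L(1−A)/(16πσT_eq⁴)].
d = √[1.68×10²⁷ × 0.90 / (16π × 5.67×10⁻⁸ × (369)⁴)] = 1.69×10¹¹ m = 1.13 AU.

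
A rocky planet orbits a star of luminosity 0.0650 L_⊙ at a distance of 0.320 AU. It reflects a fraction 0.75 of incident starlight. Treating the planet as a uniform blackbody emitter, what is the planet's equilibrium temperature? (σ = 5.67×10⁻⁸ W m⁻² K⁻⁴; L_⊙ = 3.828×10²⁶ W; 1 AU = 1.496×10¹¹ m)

T_eq ≈ 176 K

d = 0.320 AU = 4.79×10¹⁰ m.
L = 0.0650 × 3.828×10²⁶ = 2.49×10²⁵ W.
Flux: S = L/(4πd²) = 2.49×10²⁵/(4π×(4.79×10¹⁰)²) = 864 W m⁻².
Energy balance: absorbed = emitted ⇒ πR²·S(1−A) = 4πR²·σT_eq⁴, so T_eq⁴ = S(1−A)/(4σ).
T_eq = [864 × 0.25 / (4 × 5.67×10⁻⁸)]^(1/4) = (9.52×10⁸)^(1/4) = 176 K.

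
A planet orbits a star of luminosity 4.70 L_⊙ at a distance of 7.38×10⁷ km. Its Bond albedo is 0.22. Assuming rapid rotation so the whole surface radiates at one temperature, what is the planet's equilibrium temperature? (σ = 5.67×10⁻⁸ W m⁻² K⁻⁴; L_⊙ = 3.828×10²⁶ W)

T_eq ≈ 548 K

d = 7.38×10⁷ km = 7.38×10¹⁰ m.
L = 4.70 × 3.828×10²⁶ = 1.80×10²⁷ W.
Flux: S = L/(4πd²) = 1.80×10²⁷/(4π×(7.38×10¹⁰)²) = 2.63×10⁴ W m⁻².
Energy balance: absorbed = emitted ⇒ πR²·S(1−A) = 4πR²·σT_eq⁴, so T_eq⁴ = S(1−A)/(4σ).
T_eq = [2.63×10⁴ × 0.78 / (4 × 5.67×10⁻⁸)]^(1/4) = (9.04×10¹⁰)^(1/4) = 548 K.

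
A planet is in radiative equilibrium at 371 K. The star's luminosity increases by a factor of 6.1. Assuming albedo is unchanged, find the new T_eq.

T_eq ∝ L^(1/4) · d^(−1/2).
T′ = 371 × 6.1^(1/4) = 583 K.

T_eq ≈ 583 K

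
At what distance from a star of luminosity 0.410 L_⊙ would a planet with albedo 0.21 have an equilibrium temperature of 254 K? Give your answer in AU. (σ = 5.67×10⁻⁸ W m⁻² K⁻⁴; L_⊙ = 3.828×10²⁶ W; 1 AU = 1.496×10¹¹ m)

d ≈ 0.683 AU

L = 0.410 × 3.828×10²⁶ = 1.57×10²⁶ W.
From T_eq⁴ = L(1−A)/(16πσd²): d = √[L(1−A)/(16πσT_eq⁴)].
d = √[1.57×10²⁶ × 0.79 / (16π × 5.67×10⁻⁸ × (254)⁴)] = 1.02×10¹¹ m = 0.683 AU.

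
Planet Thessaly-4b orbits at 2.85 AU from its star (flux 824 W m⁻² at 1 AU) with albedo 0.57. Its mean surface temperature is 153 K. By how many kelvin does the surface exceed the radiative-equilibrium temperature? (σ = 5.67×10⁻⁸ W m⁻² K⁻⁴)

ΔT ≈ 35.2 K

S = 824/2.85² = 101.4 W m⁻².
T_eq = [S(1−A)/(4σ)]^(1/4) = [101.4×0.43/(4×5.67×10⁻⁸)]^(1/4) = 117.8 K.
ΔT = T_surf − T_eq = 153 − 117.8.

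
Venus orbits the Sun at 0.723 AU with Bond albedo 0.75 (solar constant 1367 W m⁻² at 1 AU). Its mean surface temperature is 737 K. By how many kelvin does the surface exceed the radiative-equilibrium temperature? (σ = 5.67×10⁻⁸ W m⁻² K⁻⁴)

ΔT ≈ 505.3 K

S = 1367/0.723² = 2615 W m⁻².
T_eq = [S(1−A)/(4σ)]^(1/4) = [2615×0.25/(4×5.67×10⁻⁸)]^(1/4) = 231.7 K.
ΔT = T_surf − T_eq = 737 − 231.7.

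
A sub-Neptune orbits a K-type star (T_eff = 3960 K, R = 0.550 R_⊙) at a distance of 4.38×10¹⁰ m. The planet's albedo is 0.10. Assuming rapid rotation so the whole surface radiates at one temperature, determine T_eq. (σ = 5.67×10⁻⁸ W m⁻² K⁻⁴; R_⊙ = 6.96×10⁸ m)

R_⋆ = 0.550 × 6.96×10⁸ = 3.83×10⁸ m.
L = 4πR_⋆²σT_⋆⁴ = 4π(3.83×10⁸)² × 5.67×10⁻⁸ × (3960)⁴ = 2.57×10²⁵ W.
S = L/(4πd²) = 1070 W m⁻².
Energy balance: absorbed = emitted ⇒ πR²·S(1−A) = 4πR²·σT_eq⁴, so T_eq⁴ = S(1−A)/(4σ).
T_eq = [1070 × 0.90 / (4 × 5.67×10⁻⁸)]^(1/4) = (4.23×10⁹)^(1/4) = 255 K.

T_eq ≈ 255 K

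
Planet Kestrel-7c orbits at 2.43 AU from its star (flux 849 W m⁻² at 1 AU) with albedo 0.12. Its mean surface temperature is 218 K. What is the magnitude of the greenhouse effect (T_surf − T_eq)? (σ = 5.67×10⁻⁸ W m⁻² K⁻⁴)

S = 849/2.43² = 143.8 W m⁻².
T_eq = [S(1−A)/(4σ)]^(1/4) = [143.8×0.88/(4×5.67×10⁻⁸)]^(1/4) = 153.7 K.
ΔT = T_surf − T_eq = 218 − 153.7.

ΔT ≈ 64.3 K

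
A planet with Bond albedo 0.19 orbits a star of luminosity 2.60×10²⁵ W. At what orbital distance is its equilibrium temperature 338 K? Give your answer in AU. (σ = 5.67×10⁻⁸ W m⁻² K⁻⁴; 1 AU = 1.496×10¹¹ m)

d ≈ 0.159 AU

From T_eq⁴ = L(1−A)/(16πσd²): d = √[L(1−A)/(16πσT_eq⁴)].
d = √[2.60×10²⁵ × 0.81 / (16π × 5.67×10⁻⁸ × (338)⁴)] = 2.38×10¹⁰ m = 0.159 AU.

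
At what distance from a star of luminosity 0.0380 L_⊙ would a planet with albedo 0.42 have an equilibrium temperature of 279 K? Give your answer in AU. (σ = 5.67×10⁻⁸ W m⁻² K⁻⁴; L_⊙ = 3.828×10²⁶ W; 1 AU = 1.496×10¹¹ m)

d ≈ 0.148 AU

L = 0.0380 × 3.828×10²⁶ = 1.45×10²⁵ W.
From T_eq⁴ = L(1−A)/(16πσd²): d = √[L(1−A)/(16πσT_eq⁴)].
d = √[1.45×10²⁵ × 0.58 / (16π × 5.67×10⁻⁸ × (279)⁴)] = 2.21×10¹⁰ m = 0.148 AU.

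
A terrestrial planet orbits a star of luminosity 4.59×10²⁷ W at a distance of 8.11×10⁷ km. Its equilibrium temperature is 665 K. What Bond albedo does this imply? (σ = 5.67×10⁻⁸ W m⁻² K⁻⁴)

A ≈ 0.20

d = 8.11×10⁷ km = 8.11×10¹⁰ m.
Flux: S = L/(4πd²) = 4.59×10²⁷/(4π×(8.11×10¹⁰)²) = 5.55×10⁴ W m⁻².
From T_eq⁴ = S(1−A)/(4σ): 1−A = 4σT_eq⁴/S.
1−A = 4 × 5.67×10⁻⁸ × (665)⁴ / 5.55×10⁴ = 0.799.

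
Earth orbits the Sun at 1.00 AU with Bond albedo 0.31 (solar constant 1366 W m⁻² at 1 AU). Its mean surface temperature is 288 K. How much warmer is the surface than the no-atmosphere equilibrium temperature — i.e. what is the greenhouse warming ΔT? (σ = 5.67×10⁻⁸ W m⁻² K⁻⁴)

S = 1366/1.00² = 1366 W m⁻².
T_eq = [S(1−A)/(4σ)]^(1/4) = [1366×0.69/(4×5.67×10⁻⁸)]^(1/4) = 253.9 K.
ΔT = T_surf − T_eq = 288 − 253.9.

ΔT ≈ 34.1 K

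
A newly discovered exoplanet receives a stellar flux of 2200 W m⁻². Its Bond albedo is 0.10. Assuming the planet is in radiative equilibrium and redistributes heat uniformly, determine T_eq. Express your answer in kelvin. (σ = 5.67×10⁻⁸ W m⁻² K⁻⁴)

Energy balance: absorbed = emitted ⇒ πR²·S(1−A) = 4πR²·σT_eq⁴, so T_eq⁴ = S(1−A)/(4σ).
T_eq = [2200 × 0.90 / (4 × 5.67×10⁻⁸)]^(1/4) = (8.73×10⁹)^(1/4) = 306 K.

T_eq ≈ 306 K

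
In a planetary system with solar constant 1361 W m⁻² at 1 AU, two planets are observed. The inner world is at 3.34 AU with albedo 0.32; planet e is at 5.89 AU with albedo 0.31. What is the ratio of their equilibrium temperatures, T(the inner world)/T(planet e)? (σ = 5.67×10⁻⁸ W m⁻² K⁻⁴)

T_eq = [S₀(1−A)/(4σd²)]^(1/4), so T ∝ (1−A)^(1/4) / √d.
T₁ = [1361×0.68/(4×5.67×10⁻⁸×3.34²)]^(1/4) = 138.30 K.
T₂ = [1361×0.69/(4×5.67×10⁻⁸×5.89²)]^(1/4) = 104.52 K.

T₁/T₂ ≈ 1.323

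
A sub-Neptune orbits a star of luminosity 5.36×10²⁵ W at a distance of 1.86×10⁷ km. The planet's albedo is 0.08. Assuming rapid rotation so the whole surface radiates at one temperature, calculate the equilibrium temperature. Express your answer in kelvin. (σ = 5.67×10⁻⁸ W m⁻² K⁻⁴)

d = 1.86×10⁷ km = 1.86×10¹⁰ m.
Flux: S = L/(4πd²) = 5.36×10²⁵/(4π×(1.86×10¹⁰)²) = 1.23×10⁴ W m⁻².
Energy balance: absorbed = emitted ⇒ πR²·S(1−A) = 4πR²·σT_eq⁴, so T_eq⁴ = S(1−A)/(4σ).
T_eq = [1.23×10⁴ × 0.92 / (4 × 5.67×10⁻⁸)]^(1/4) = (5.00×10¹⁰)^(1/4) = 473 K.

T_eq ≈ 473 K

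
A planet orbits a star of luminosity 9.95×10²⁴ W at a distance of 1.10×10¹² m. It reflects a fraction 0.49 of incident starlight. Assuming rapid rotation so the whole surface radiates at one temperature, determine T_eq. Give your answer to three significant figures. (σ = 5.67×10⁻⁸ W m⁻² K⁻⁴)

Flux: S = L/(4πd²) = 9.95×10²⁴/(4π×(1.10×10¹²)²) = 0.654 W m⁻².
Energy balance: absorbed = emitted ⇒ πR²·S(1−A) = 4πR²·σT_eq⁴, so T_eq⁴ = S(1−A)/(4σ).
T_eq = [0.654 × 0.51 / (4 × 5.67×10⁻⁸)]^(1/4) = (1.47×10⁶)^(1/4) = 34.8 K.

T_eq ≈ 34.8 K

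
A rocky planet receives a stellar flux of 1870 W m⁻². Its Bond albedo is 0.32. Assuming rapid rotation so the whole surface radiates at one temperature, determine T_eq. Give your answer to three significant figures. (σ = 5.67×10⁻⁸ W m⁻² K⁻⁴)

T_eq ≈ 274 K

Energy balance: absorbed = emitted ⇒ πR²·S(1−A) = 4πR²·σT_eq⁴, so T_eq⁴ = S(1−A)/(4σ).
T_eq = [1870 × 0.68 / (4 × 5.67×10⁻⁸)]^(1/4) = (5.61×10⁹)^(1/4) = 274 K.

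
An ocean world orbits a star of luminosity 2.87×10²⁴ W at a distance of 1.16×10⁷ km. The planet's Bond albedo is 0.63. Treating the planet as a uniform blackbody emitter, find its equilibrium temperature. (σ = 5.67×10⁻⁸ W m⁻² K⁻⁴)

d = 1.16×10⁷ km = 1.16×10¹⁰ m.
Flux: S = L/(4πd²) = 2.87×10²⁴/(4π×(1.16×10¹⁰)²) = 1700 W m⁻².
Energy balance: absorbed = emitted ⇒ πR²·S(1−A) = 4πR²·σT_eq⁴, so T_eq⁴ = S(1−A)/(4σ).
T_eq = [1700 × 0.37 / (4 × 5.67×10⁻⁸)]^(1/4) = (2.77×10⁹)^(1/4) = 229 K.

T_eq ≈ 229 K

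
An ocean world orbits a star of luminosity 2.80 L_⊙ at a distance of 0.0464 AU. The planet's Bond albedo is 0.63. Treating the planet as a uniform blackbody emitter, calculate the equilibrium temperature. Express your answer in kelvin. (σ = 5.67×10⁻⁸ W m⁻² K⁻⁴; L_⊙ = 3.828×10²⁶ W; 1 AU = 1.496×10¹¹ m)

d = 0.0464 AU = 6.94×10⁹ m.
L = 2.80 × 3.828×10²⁶ = 1.07×10²⁷ W.
Flux: S = L/(4πd²) = 1.07×10²⁷/(4π×(6.94×10⁹)²) = 1.77×10⁶ W m⁻².
Energy balance: absorbed = emitted ⇒ πR²·S(1−A) = 4πR²·σT_eq⁴, so T_eq⁴ = S(1−A)/(4σ).
T_eq = [1.77×10⁶ × 0.37 / (4 × 5.67×10⁻⁸)]^(1/4) = (2.89×10¹²)^(1/4) = 1300 K.

T_eq ≈ 1300 K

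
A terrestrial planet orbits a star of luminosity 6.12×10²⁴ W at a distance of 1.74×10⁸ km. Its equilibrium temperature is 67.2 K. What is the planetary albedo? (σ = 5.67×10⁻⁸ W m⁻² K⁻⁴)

d = 1.74×10⁸ km = 1.74×10¹¹ m.
Flux: S = L/(4πd²) = 6.12×10²⁴/(4π×(1.74×10¹¹)²) = 16.1 W m⁻².
From T_eq⁴ = S(1−A)/(4σ): 1−A = 4σT_eq⁴/S.
1−A = 4 × 5.67×10⁻⁸ × (67.2)⁴ / 16.1 = 0.288.

A ≈ 0.71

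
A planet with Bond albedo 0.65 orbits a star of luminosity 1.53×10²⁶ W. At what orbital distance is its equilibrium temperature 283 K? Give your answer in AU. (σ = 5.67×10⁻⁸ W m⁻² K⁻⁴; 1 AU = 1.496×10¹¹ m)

From T_eq⁴ = L(1−A)/(16πσd²): d = √[L(1−A)/(16πσT_eq⁴)].
d = √[1.53×10²⁶ × 0.35 / (16π × 5.67×10⁻⁸ × (283)⁴)] = 5.41×10¹⁰ m = 0.362 AU.

d ≈ 0.362 AU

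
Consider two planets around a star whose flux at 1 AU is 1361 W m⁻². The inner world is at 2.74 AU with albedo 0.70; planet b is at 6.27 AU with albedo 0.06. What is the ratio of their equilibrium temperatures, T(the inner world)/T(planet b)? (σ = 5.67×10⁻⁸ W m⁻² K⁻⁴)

T₁/T₂ ≈ 1.137

T_eq = [S₀(1−A)/(4σd²)]^(1/4), so T ∝ (1−A)^(1/4) / √d.
T₁ = [1361×0.30/(4×5.67×10⁻⁸×2.74²)]^(1/4) = 124.44 K.
T₂ = [1361×0.94/(4×5.67×10⁻⁸×6.27²)]^(1/4) = 109.45 K.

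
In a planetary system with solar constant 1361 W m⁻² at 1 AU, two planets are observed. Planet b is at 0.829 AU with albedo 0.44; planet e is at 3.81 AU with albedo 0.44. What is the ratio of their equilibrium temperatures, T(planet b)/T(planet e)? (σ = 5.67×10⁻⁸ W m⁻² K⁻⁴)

T₁/T₂ ≈ 2.144

T_eq = [S₀(1−A)/(4σd²)]^(1/4), so T ∝ (1−A)^(1/4) / √d.
T₁ = [1361×0.56/(4×5.67×10⁻⁸×0.829²)]^(1/4) = 264.44 K.
T₂ = [1361×0.56/(4×5.67×10⁻⁸×3.81²)]^(1/4) = 123.35 K.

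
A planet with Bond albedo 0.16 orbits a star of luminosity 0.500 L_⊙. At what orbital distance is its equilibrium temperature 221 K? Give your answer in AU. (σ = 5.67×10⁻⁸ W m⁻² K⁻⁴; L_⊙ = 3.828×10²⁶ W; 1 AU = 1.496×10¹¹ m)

d ≈ 1.03 AU

L = 0.500 × 3.828×10²⁶ = 1.91×10²⁶ W.
From T_eq⁴ = L(1−A)/(16πσd²): d = √[L(1−A)/(16πσT_eq⁴)].
d = √[1.91×10²⁶ × 0.84 / (16π × 5.67×10⁻⁸ × (221)⁴)] = 1.54×10¹¹ m = 1.03 AU.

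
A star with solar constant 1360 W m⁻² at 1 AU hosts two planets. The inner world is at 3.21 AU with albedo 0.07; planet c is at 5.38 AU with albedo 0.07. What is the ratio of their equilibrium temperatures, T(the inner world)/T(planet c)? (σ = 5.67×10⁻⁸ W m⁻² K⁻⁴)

T_eq = [S₀(1−A)/(4σd²)]^(1/4), so T ∝ (1−A)^(1/4) / √d.
T₁ = [1360×0.93/(4×5.67×10⁻⁸×3.21²)]^(1/4) = 152.53 K.
T₂ = [1360×0.93/(4×5.67×10⁻⁸×5.38²)]^(1/4) = 117.82 K.

T₁/T₂ ≈ 1.295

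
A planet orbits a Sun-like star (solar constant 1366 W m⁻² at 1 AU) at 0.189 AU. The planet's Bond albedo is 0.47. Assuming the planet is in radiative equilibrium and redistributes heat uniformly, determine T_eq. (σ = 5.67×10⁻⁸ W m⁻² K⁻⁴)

T_eq ≈ 547 K

Flux at 0.189 AU: S = 1366/0.189² = 3.82×10⁴ W m⁻².
Energy balance: absorbed = emitted ⇒ πR²·S(1−A) = 4πR²·σT_eq⁴, so T_eq⁴ = S(1−A)/(4σ).
T_eq = [3.82×10⁴ × 0.53 / (4 × 5.67×10⁻⁸)]^(1/4) = (8.94×10¹⁰)^(1/4) = 547 K.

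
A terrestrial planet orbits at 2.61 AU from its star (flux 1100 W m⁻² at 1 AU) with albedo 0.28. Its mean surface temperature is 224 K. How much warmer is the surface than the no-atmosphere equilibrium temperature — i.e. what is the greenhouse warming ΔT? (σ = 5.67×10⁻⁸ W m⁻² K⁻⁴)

ΔT ≈ 73.5 K

S = 1100/2.61² = 161.5 W m⁻².
T_eq = [S(1−A)/(4σ)]^(1/4) = [161.5×0.72/(4×5.67×10⁻⁸)]^(1/4) = 150.5 K.
ΔT = T_surf − T_eq = 224 − 150.5.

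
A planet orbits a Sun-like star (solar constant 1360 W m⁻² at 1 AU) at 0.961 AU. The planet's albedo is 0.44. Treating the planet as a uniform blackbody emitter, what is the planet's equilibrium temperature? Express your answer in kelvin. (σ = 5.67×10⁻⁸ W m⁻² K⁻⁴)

T_eq ≈ 246 K

Flux at 0.961 AU: S = 1360/0.961² = 1470 W m⁻².
Energy balance: absorbed = emitted ⇒ πR²·S(1−A) = 4πR²·σT_eq⁴, so T_eq⁴ = S(1−A)/(4σ).
T_eq = [1470 × 0.56 / (4 × 5.67×10⁻⁸)]^(1/4) = (3.64×10⁹)^(1/4) = 246 K.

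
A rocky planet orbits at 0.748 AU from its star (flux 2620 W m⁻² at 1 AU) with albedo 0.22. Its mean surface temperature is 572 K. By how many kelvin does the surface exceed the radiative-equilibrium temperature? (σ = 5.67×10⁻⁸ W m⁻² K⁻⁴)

ΔT ≈ 215.8 K

S = 2620/0.748² = 4683 W m⁻².
T_eq = [S(1−A)/(4σ)]^(1/4) = [4683×0.78/(4×5.67×10⁻⁸)]^(1/4) = 356.2 K.
ΔT = T_surf − T_eq = 572 − 356.2.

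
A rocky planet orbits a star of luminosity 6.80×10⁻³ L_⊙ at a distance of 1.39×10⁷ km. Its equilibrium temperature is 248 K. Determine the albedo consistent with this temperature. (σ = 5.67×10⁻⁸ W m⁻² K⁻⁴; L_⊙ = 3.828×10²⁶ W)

A ≈ 0.20

d = 1.39×10⁷ km = 1.39×10¹⁰ m.
L = 6.80×10⁻³ × 3.828×10²⁶ = 2.60×10²⁴ W.
Flux: S = L/(4πd²) = 2.60×10²⁴/(4π×(1.39×10¹⁰)²) = 1070 W m⁻².
From T_eq⁴ = S(1−A)/(4σ): 1−A = 4σT_eq⁴/S.
1−A = 4 × 5.67×10⁻⁸ × (248)⁴ / 1070 = 0.800.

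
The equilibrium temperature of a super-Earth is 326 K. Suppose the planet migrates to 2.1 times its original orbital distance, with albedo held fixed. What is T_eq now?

T_eq ∝ L^(1/4) · d^(−1/2).
T′ = 326 / 2.1^(1/2) = 225 K.

T_eq ≈ 225 K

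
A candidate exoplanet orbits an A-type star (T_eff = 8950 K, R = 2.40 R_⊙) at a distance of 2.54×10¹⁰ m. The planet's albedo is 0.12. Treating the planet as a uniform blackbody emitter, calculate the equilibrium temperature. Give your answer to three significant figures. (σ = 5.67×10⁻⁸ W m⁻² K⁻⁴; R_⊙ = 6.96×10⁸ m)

R_⋆ = 2.40 × 6.96×10⁸ = 1.67×10⁹ m.
L = 4πR_⋆²σT_⋆⁴ = 4π(1.67×10⁹)² × 5.67×10⁻⁸ × (8950)⁴ = 1.28×10²⁸ W.
S = L/(4πd²) = 1.57×10⁶ W m⁻².
Energy balance: absorbed = emitted ⇒ πR²·S(1−A) = 4πR²·σT_eq⁴, so T_eq⁴ = S(1−A)/(4σ).
T_eq = [1.57×10⁶ × 0.88 / (4 × 5.67×10⁻⁸)]^(1/4) = (6.11×10¹²)^(1/4) = 1570 K.

T_eq ≈ 1570 K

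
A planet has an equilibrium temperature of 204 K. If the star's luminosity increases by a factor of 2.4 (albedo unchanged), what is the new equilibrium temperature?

T_eq ∝ L^(1/4) · d^(−1/2).
T′ = 204 × 2.4^(1/4) = 254 K.

T_eq ≈ 254 K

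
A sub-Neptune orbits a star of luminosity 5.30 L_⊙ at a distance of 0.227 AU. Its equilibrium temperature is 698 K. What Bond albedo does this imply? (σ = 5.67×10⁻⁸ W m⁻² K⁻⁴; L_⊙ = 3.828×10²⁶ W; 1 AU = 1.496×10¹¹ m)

d = 0.227 AU = 3.40×10¹⁰ m.
L = 5.30 × 3.828×10²⁶ = 2.03×10²⁷ W.
Flux: S = L/(4πd²) = 2.03×10²⁷/(4π×(3.40×10¹⁰)²) = 1.40×10⁵ W m⁻².
From T_eq⁴ = S(1−A)/(4σ): 1−A = 4σT_eq⁴/S.
1−A = 4 × 5.67×10⁻⁸ × (698)⁴ / 1.40×10⁵ = 0.385.

A ≈ 0.62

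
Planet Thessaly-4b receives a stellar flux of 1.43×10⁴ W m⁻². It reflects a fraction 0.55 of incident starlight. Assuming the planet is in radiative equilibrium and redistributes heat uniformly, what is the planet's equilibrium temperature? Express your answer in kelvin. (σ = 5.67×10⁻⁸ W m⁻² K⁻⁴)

Energy balance: absorbed = emitted ⇒ πR²·S(1−A) = 4πR²·σT_eq⁴, so T_eq⁴ = S(1−A)/(4σ).
T_eq = [1.43×10⁴ × 0.45 / (4 × 5.67×10⁻⁸)]^(1/4) = (2.84×10¹⁰)^(1/4) = 410 K.

T_eq ≈ 410 K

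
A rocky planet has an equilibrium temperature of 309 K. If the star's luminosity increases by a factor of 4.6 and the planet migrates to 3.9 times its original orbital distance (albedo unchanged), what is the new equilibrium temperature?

T_eq ∝ L^(1/4) · d^(−1/2).
T′ = 309 × 4.6^(1/4) / 3.9^(1/2) = 229 K.

T_eq ≈ 229 K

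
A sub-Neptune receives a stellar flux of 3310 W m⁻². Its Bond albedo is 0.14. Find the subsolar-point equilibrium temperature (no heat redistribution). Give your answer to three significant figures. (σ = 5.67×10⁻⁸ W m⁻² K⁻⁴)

At the subsolar point the surface absorbs S(1−A) and emits σT⁴ per unit area — no factor of 4, since only the local patch is in balance.
T = [3310 × 0.86 / 5.67×10⁻⁸]^(1/4) = (5.02×10¹⁰)^(1/4) = 473 K.

T_ss ≈ 473 K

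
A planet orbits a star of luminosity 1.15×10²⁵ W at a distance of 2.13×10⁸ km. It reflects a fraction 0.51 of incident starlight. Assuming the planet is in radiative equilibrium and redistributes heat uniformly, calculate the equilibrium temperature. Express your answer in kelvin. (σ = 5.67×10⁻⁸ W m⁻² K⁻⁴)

T_eq ≈ 81.2 K

d = 2.13×10⁸ km = 2.13×10¹¹ m.
Flux: S = L/(4πd²) = 1.15×10²⁵/(4π×(2.13×10¹¹)²) = 20.2 W m⁻².
Energy balance: absorbed = emitted ⇒ πR²·S(1−A) = 4πR²·σT_eq⁴, so T_eq⁴ = S(1−A)/(4σ).
T_eq = [20.2 × 0.49 / (4 × 5.67×10⁻⁸)]^(1/4) = (4.36×10⁷)^(1/4) = 81.2 K.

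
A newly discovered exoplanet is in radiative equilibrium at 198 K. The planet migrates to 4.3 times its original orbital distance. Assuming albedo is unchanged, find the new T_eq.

T_eq ≈ 95.5 K

T_eq ∝ L^(1/4) · d^(−1/2).
T′ = 198 / 4.3^(1/2) = 95.5 K.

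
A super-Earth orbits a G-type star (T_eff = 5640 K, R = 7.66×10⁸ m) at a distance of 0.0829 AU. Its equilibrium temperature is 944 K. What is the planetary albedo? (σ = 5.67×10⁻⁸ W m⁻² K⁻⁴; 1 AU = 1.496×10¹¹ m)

d = 0.0829 AU = 1.24×10¹⁰ m.
L = 4πR_⋆²σT_⋆⁴ = 4π(7.66×10⁸)² × 5.67×10⁻⁸ × (5640)⁴ = 4.23×10²⁶ W.
S = L/(4πd²) = 2.19×10⁵ W m⁻².
From T_eq⁴ = S(1−A)/(4σ): 1−A = 4σT_eq⁴/S.
1−A = 4 × 5.67×10⁻⁸ × (944)⁴ / 2.19×10⁵ = 0.823.

A ≈ 0.18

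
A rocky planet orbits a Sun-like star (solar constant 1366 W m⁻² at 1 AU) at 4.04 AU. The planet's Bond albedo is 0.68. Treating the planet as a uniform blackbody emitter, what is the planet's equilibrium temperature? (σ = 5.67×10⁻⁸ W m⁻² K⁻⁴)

T_eq ≈ 104 K

Flux at 4.04 AU: S = 1366/4.04² = 83.7 W m⁻².
Energy balance: absorbed = emitted ⇒ πR²·S(1−A) = 4πR²·σT_eq⁴, so T_eq⁴ = S(1−A)/(4σ).
T_eq = [83.7 × 0.32 / (4 × 5.67×10⁻⁸)]^(1/4) = (1.18×10⁸)^(1/4) = 104 K.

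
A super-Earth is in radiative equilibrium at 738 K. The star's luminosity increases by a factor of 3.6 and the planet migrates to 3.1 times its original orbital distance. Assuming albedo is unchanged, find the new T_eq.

T_eq ∝ L^(1/4) · d^(−1/2).
T′ = 738 × 3.6^(1/4) / 3.1^(1/2) = 577 K.

T_eq ≈ 577 K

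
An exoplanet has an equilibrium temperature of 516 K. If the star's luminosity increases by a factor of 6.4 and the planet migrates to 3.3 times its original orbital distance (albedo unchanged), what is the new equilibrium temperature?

T_eq ∝ L^(1/4) · d^(−1/2).
T′ = 516 × 6.4^(1/4) / 3.3^(1/2) = 452 K.

T_eq ≈ 452 K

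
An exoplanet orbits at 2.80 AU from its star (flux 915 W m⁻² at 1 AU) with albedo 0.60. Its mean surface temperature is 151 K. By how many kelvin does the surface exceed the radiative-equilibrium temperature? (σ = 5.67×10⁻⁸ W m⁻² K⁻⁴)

ΔT ≈ 31.2 K

S = 915/2.80² = 116.7 W m⁻².
T_eq = [S(1−A)/(4σ)]^(1/4) = [116.7×0.40/(4×5.67×10⁻⁸)]^(1/4) = 119.8 K.
ΔT = T_surf − T_eq = 151 − 119.8.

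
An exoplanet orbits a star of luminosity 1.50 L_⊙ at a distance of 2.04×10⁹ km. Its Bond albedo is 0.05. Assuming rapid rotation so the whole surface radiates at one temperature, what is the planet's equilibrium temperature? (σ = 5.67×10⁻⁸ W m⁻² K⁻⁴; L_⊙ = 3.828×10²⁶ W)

d = 2.04×10⁹ km = 2.04×10¹² m.
L = 1.50 × 3.828×10²⁶ = 5.74×10²⁶ W.
Flux: S = L/(4πd²) = 5.74×10²⁶/(4π×(2.04×10¹²)²) = 11.0 W m⁻².
Energy balance: absorbed = emitted ⇒ πR²·S(1−A) = 4πR²·σT_eq⁴, so T_eq⁴ = S(1−A)/(4σ).
T_eq = [11.0 × 0.95 / (4 × 5.67×10⁻⁸)]^(1/4) = (4.60×10⁷)^(1/4) = 82.4 K.

T_eq ≈ 82.4 K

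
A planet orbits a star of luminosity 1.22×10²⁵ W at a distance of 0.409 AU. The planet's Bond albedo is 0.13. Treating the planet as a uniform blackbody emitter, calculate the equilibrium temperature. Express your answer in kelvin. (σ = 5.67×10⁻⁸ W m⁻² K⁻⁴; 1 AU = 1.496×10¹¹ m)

T_eq ≈ 178 K

d = 0.409 AU = 6.12×10¹⁰ m.
Flux: S = L/(4πd²) = 1.22×10²⁵/(4π×(6.12×10¹⁰)²) = 259 W m⁻².
Energy balance: absorbed = emitted ⇒ πR²·S(1−A) = 4πR²·σT_eq⁴, so T_eq⁴ = S(1−A)/(4σ).
T_eq = [259 × 0.87 / (4 × 5.67×10⁻⁸)]^(1/4) = (9.95×10⁸)^(1/4) = 178 K.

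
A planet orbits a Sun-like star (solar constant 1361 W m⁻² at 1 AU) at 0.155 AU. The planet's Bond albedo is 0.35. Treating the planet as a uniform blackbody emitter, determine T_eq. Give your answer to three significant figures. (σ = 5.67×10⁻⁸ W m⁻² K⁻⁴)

Flux at 0.155 AU: S = 1361/0.155² = 5.66×10⁴ W m⁻².
Energy balance: absorbed = emitted ⇒ πR²·S(1−A) = 4πR²·σT_eq⁴, so T_eq⁴ = S(1−A)/(4σ).
T_eq = [5.66×10⁴ × 0.65 / (4 × 5.67×10⁻⁸)]^(1/4) = (1.62×10¹¹)^(1/4) = 635 K.

T_eq ≈ 635 K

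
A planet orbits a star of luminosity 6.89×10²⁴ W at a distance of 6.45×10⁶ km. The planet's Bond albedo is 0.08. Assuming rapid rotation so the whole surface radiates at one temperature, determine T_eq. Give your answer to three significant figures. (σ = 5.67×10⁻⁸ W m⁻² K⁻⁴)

d = 6.45×10⁶ km = 6.45×10⁹ m.
Flux: S = L/(4πd²) = 6.89×10²⁴/(4π×(6.45×10⁹)²) = 1.32×10⁴ W m⁻².
Energy balance: absorbed = emitted ⇒ πR²·S(1−A) = 4πR²·σT_eq⁴, so T_eq⁴ = S(1−A)/(4σ).
T_eq = [1.32×10⁴ × 0.92 / (4 × 5.67×10⁻⁸)]^(1/4) = (5.35×10¹⁰)^(1/4) = 481 K.

T_eq ≈ 481 K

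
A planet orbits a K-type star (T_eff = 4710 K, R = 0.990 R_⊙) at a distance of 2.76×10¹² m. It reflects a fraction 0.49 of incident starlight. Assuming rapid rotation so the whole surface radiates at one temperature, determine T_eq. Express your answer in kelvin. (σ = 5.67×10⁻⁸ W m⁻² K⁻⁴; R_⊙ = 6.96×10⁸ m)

R_⋆ = 0.990 × 6.96×10⁸ = 6.89×10⁸ m.
L = 4πR_⋆²σT_⋆⁴ = 4π(6.89×10⁸)² × 5.67×10⁻⁸ × (4710)⁴ = 1.66×10²⁶ W.
S = L/(4πd²) = 1.74 W m⁻².
Energy balance: absorbed = emitted ⇒ πR²·S(1−A) = 4πR²·σT_eq⁴, so T_eq⁴ = S(1−A)/(4σ).
T_eq = [1.74 × 0.51 / (4 × 5.67×10⁻⁸)]^(1/4) = (3.91×10⁶)^(1/4) = 44.5 K.

T_eq ≈ 44.5 K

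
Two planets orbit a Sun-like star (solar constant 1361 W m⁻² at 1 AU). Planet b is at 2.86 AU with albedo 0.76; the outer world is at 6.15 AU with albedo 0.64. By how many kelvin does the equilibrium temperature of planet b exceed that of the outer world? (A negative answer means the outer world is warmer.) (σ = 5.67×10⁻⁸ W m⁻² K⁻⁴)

ΔT ≈ 28.3 K

T_eq = [S₀(1−A)/(4σd²)]^(1/4), so T ∝ (1−A)^(1/4) / √d.
T₁ = [1361×0.24/(4×5.67×10⁻⁸×2.86²)]^(1/4) = 115.19 K.
T₂ = [1361×0.36/(4×5.67×10⁻⁸×6.15²)]^(1/4) = 86.93 K.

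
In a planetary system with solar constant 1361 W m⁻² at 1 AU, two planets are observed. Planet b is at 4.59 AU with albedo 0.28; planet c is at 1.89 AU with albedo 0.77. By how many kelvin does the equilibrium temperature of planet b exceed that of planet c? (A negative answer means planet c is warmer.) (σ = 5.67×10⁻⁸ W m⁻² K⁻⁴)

T_eq = [S₀(1−A)/(4σd²)]^(1/4), so T ∝ (1−A)^(1/4) / √d.
T₁ = [1361×0.72/(4×5.67×10⁻⁸×4.59²)]^(1/4) = 119.67 K.
T₂ = [1361×0.23/(4×5.67×10⁻⁸×1.89²)]^(1/4) = 140.20 K.

ΔT ≈ -20.5 K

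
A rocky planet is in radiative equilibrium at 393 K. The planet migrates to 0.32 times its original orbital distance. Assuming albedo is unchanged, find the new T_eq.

T_eq ≈ 695 K

T_eq ∝ L^(1/4) · d^(−1/2).
T′ = 393 / 0.32^(1/2) = 695 K.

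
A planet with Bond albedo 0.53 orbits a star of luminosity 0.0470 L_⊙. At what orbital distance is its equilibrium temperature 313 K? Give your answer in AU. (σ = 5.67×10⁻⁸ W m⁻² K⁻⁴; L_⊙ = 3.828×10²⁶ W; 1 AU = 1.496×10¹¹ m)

L = 0.0470 × 3.828×10²⁶ = 1.80×10²⁵ W.
From T_eq⁴ = L(1−A)/(16πσd²): d = √[L(1−A)/(16πσT_eq⁴)].
d = √[1.80×10²⁵ × 0.47 / (16π × 5.67×10⁻⁸ × (313)⁴)] = 1.76×10¹⁰ m = 0.118 AU.

d ≈ 0.118 AU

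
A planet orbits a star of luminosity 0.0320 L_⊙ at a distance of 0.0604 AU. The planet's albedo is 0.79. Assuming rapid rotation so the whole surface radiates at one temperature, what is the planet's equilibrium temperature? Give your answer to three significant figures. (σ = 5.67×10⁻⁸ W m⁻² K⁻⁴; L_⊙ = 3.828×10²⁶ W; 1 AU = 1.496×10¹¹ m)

d = 0.0604 AU = 9.04×10⁹ m.
L = 0.0320 × 3.828×10²⁶ = 1.22×10²⁵ W.
Flux: S = L/(4πd²) = 1.22×10²⁵/(4π×(9.04×10⁹)²) = 1.19×10⁴ W m⁻².
Energy balance: absorbed = emitted ⇒ πR²·S(1−A) = 4πR²·σT_eq⁴, so T_eq⁴ = S(1−A)/(4σ).
T_eq = [1.19×10⁴ × 0.21 / (4 × 5.67×10⁻⁸)]^(1/4) = (1.11×10¹⁰)^(1/4) = 324 K.

T_eq ≈ 324 K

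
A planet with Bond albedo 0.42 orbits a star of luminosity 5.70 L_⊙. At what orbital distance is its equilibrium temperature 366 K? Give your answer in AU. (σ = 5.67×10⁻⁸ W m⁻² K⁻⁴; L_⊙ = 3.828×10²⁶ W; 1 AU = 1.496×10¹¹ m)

d ≈ 1.05 AU

L = 5.70 × 3.828×10²⁶ = 2.18×10²⁷ W.
From T_eq⁴ = L(1−A)/(16πσd²): d = √[L(1−A)/(16πσT_eq⁴)].
d = √[2.18×10²⁷ × 0.58 / (16π × 5.67×10⁻⁸ × (366)⁴)] = 1.57×10¹¹ m = 1.05 AU.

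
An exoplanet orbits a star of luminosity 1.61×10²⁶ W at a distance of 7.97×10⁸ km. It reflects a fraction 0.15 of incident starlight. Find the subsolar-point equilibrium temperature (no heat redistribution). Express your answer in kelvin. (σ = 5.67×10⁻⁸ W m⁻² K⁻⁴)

T_ss ≈ 132 K

d = 7.97×10⁸ km = 7.97×10¹¹ m.
Flux: S = L/(4πd²) = 1.61×10²⁶/(4π×(7.97×10¹¹)²) = 20.2 W m⁻².
At the subsolar point the surface absorbs S(1−A) and emits σT⁴ per unit area — no factor of 4, since only the local patch is in balance.
T = [20.2 × 0.85 / 5.67×10⁻⁸]^(1/4) = (3.02×10⁸)^(1/4) = 132 K.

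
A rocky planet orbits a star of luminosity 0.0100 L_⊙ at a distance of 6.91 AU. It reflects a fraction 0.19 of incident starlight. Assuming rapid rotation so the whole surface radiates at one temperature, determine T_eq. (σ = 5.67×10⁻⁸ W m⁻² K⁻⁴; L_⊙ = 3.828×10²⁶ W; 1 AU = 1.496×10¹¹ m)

d = 6.91 AU = 1.03×10¹² m.
L = 0.0100 × 3.828×10²⁶ = 3.83×10²⁴ W.
Flux: S = L/(4πd²) = 3.83×10²⁴/(4π×(1.03×10¹²)²) = 0.285 W m⁻².
Energy balance: absorbed = emitted ⇒ πR²·S(1−A) = 4πR²·σT_eq⁴, so T_eq⁴ = S(1−A)/(4σ).
T_eq = [0.285 × 0.81 / (4 × 5.67×10⁻⁸)]^(1/4) = (1.02×10⁶)^(1/4) = 31.8 K.

T_eq ≈ 31.8 K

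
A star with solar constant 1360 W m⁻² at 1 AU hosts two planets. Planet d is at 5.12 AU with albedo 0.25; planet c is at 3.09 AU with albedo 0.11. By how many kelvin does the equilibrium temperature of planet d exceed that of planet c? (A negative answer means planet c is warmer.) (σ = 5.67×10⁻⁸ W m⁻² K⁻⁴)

ΔT ≈ -39.3 K

T_eq = [S₀(1−A)/(4σd²)]^(1/4), so T ∝ (1−A)^(1/4) / √d.
T₁ = [1360×0.75/(4×5.67×10⁻⁸×5.12²)]^(1/4) = 114.45 K.
T₂ = [1360×0.89/(4×5.67×10⁻⁸×3.09²)]^(1/4) = 153.76 K.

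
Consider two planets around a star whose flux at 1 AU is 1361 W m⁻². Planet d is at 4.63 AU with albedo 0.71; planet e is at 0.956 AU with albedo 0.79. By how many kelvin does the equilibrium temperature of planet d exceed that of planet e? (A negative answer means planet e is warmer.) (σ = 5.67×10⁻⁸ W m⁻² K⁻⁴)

T_eq = [S₀(1−A)/(4σd²)]^(1/4), so T ∝ (1−A)^(1/4) / √d.
T₁ = [1361×0.29/(4×5.67×10⁻⁸×4.63²)]^(1/4) = 94.92 K.
T₂ = [1361×0.21/(4×5.67×10⁻⁸×0.956²)]^(1/4) = 192.70 K.

ΔT ≈ -97.8 K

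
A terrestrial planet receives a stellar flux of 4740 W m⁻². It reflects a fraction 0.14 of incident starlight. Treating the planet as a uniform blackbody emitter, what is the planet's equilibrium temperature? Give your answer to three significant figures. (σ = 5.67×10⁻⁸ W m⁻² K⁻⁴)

T_eq ≈ 366 K

Energy balance: absorbed = emitted ⇒ πR²·S(1−A) = 4πR²·σT_eq⁴, so T_eq⁴ = S(1−A)/(4σ).
T_eq = [4740 × 0.86 / (4 × 5.67×10⁻⁸)]^(1/4) = (1.80×10¹⁰)^(1/4) = 366 K.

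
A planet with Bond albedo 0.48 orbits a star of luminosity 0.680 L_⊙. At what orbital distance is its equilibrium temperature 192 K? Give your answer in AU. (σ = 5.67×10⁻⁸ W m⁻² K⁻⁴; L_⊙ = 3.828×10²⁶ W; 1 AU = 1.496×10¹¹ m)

L = 0.680 × 3.828×10²⁶ = 2.60×10²⁶ W.
From T_eq⁴ = L(1−A)/(16πσd²): d = √[L(1−A)/(16πσT_eq⁴)].
d = √[2.60×10²⁶ × 0.52 / (16π × 5.67×10⁻⁸ × (192)⁴)] = 1.87×10¹¹ m = 1.25 AU.

d ≈ 1.25 AU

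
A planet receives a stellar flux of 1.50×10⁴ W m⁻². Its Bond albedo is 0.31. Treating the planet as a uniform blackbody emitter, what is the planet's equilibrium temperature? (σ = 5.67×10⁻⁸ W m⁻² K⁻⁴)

T_eq ≈ 462 K

Energy balance: absorbed = emitted ⇒ πR²·S(1−A) = 4πR²·σT_eq⁴, so T_eq⁴ = S(1−A)/(4σ).
T_eq = [1.50×10⁴ × 0.69 / (4 × 5.67×10⁻⁸)]^(1/4) = (4.56×10¹⁰)^(1/4) = 462 K.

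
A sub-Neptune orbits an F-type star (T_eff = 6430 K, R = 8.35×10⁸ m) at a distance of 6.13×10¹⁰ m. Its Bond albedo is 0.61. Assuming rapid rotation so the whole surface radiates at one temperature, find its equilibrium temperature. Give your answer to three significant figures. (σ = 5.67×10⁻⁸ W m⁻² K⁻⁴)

T_eq ≈ 419 K

L = 4πR_⋆²σT_⋆⁴ = 4π(8.35×10⁸)² × 5.67×10⁻⁸ × (6430)⁴ = 8.49×10²⁶ W.
S = L/(4πd²) = 1.80×10⁴ W m⁻².
Energy balance: absorbed = emitted ⇒ πR²·S(1−A) = 4πR²·σT_eq⁴, so T_eq⁴ = S(1−A)/(4σ).
T_eq = [1.80×10⁴ × 0.39 / (4 × 5.67×10⁻⁸)]^(1/4) = (3.09×10¹⁰)^(1/4) = 419 K.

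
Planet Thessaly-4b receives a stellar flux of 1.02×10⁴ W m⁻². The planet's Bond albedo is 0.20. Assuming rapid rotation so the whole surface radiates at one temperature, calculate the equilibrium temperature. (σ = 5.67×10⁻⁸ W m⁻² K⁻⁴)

T_eq ≈ 436 K

Energy balance: absorbed = emitted ⇒ πR²·S(1−A) = 4πR²·σT_eq⁴, so T_eq⁴ = S(1−A)/(4σ).
T_eq = [1.02×10⁴ × 0.80 / (4 × 5.67×10⁻⁸)]^(1/4) = (3.60×10¹⁰)^(1/4) = 436 K.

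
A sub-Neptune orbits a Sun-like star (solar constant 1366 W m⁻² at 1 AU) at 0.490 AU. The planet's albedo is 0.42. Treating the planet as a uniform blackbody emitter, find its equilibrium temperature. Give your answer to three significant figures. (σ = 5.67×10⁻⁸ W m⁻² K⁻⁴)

Flux at 0.490 AU: S = 1366/0.490² = 5690 W m⁻².
Energy balance: absorbed = emitted ⇒ πR²·S(1−A) = 4πR²·σT_eq⁴, so T_eq⁴ = S(1−A)/(4σ).
T_eq = [5690 × 0.58 / (4 × 5.67×10⁻⁸)]^(1/4) = (1.45×10¹⁰)^(1/4) = 347 K.

T_eq ≈ 347 K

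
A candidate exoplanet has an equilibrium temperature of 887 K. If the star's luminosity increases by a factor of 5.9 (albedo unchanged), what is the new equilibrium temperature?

T_eq ∝ L^(1/4) · d^(−1/2).
T′ = 887 × 5.9^(1/4) = 1380 K.

T_eq ≈ 1380 K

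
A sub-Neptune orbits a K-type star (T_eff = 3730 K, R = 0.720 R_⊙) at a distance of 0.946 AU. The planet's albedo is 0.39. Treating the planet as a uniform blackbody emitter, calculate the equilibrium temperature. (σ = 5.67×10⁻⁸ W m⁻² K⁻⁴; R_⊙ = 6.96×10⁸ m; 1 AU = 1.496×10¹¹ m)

R_⋆ = 0.720 × 6.96×10⁸ = 5.01×10⁸ m.
d = 0.946 AU = 1.42×10¹¹ m.
L = 4πR_⋆²σT_⋆⁴ = 4π(5.01×10⁸)² × 5.67×10⁻⁸ × (3730)⁴ = 3.46×10²⁵ W.
S = L/(4πd²) = 138 W m⁻².
Energy balance: absorbed = emitted ⇒ πR²·S(1−A) = 4πR²·σT_eq⁴, so T_eq⁴ = S(1−A)/(4σ).
T_eq = [138 × 0.61 / (4 × 5.67×10⁻⁸)]^(1/4) = (3.70×10⁸)^(1/4) = 139 K.

T_eq ≈ 139 K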